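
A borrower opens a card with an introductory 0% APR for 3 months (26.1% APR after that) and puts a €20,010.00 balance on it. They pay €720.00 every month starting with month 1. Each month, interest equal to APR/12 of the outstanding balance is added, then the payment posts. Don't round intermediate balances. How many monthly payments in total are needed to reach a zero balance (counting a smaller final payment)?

40 months

Promo months 1–3 at r₀ = 0%/12 = 0; months 4+ at r₁ = 26.1%/12 = 0.02175.
After month 3 (no interest yet): B = €20,010.00 − 3·€720.00 = €17,850.00.
Then at r₁ with €720.00/mo: n₂ = −ln(1 − r₁·B/P)/ln(1+r₁) ≈ 36.01 → 37 more payments.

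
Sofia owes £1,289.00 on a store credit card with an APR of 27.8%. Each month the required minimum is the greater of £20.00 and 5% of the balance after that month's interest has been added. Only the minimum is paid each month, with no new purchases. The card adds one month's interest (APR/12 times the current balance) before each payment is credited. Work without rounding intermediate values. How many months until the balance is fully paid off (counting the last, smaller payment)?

69 months

Monthly rate r = 27.8%/12 = 2.31667% = 0.0231667.
While 5% of the post-interest balance exceeds £20.00, each month B ← (B·(1+r))·(1 − 0.05), i.e. B shrinks by the factor (1+r)·0.95 = 0.97201.
This holds for months 1–43. Entering month 44 the balance is £380.24; 5% of the post-interest balance is now below £20.00, so the flat £20.00 minimum applies from here.
From month 44 a fixed £20.00 at rate r clears £380.24 in 26 more payments. Total: 43 + 26 = 69 months.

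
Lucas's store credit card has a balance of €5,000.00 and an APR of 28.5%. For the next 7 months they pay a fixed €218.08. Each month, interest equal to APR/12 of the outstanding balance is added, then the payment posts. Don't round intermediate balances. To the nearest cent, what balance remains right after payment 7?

Monthly rate r = 28.5%/12 = 2.375% = 0.02375.
Each month: B ← B·(1+r) − €218.08.
Month 1: interest €118.75; balance after payment €4,900.67.
Month 2: interest €116.39; balance after payment €4,798.98.
Month 3: interest €113.98; balance after payment €4,694.88.
Month 4: interest €111.50; balance after payment €4,588.30.
Month 5: interest €108.97; balance after payment €4,479.19.
Month 6: interest €106.38; balance after payment €4,367.49.
Month 7: interest €103.73; balance after payment €4,253.14.

€4,253.14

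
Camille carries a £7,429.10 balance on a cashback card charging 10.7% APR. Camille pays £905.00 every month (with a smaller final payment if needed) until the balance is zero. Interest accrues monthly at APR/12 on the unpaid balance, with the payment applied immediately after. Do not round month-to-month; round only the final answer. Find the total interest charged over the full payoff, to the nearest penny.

Monthly rate r = 10.7%/12 = 0.891667% = 0.00891667.
Payoff takes n = ⌈−ln(1 − rB₀/P)/ln(1+r)⌉ = ⌈8.563⌉ = 9 payments; the last is £510.37.
Total paid = 8·£905.00 + £510.37 = £7,750.37.
Total interest = total paid − principal = £7,750.37 − £7,429.10 = £321.27.

£321.27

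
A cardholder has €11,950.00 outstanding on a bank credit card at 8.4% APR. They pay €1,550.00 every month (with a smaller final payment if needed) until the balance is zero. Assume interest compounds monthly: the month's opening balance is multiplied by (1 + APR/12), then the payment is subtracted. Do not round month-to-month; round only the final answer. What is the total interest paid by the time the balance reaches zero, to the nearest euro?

€378

Monthly rate r = 8.4%/12 = 0.7% = 0.007.
Payoff takes n = ⌈−ln(1 − rB₀/P)/ln(1+r)⌉ = ⌈7.953⌉ = 8 payments; the last is €1,477.74.
Total paid = 7·€1,550.00 + €1,477.74 = €12,327.74.
Total interest = total paid − principal = €12,327.74 − €11,950.00 = €377.74.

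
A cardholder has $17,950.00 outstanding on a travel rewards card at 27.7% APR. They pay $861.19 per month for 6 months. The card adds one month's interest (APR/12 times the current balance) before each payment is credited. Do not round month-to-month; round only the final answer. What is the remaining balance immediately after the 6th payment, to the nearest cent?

Monthly rate r = 27.7%/12 = 2.30833% = 0.0230833.
Each month: B ← B·(1+r) − $861.19.
Month 1: interest $414.35; balance after payment $17,503.16.
Month 2: interest $404.03; balance after payment $17,046.00.
Month 3: interest $393.48; balance after payment $16,578.29.
Month 4: interest $382.68; balance after payment $16,099.78.
Month 5: interest $371.64; balance after payment $15,610.22.
Month 6: interest $360.34; balance after payment $15,109.37.

$15,109.37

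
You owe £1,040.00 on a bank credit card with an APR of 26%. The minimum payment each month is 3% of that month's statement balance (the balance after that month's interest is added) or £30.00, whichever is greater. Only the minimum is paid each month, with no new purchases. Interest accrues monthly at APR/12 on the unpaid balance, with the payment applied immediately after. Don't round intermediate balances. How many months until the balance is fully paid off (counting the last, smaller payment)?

64 months

Monthly rate r = 26%/12 = 2.16667% = 0.0216667.
While 3% of the post-interest balance exceeds £30.00, each month B ← (B·(1+r))·(1 − 0.03), i.e. B shrinks by the factor (1+r)·0.97 = 0.99102.
This holds for months 1–7. Entering month 8 the balance is £976.34; 3% of the post-interest balance is now below £30.00, so the flat £30.00 minimum applies from here.
From month 8 a fixed £30.00 at rate r clears £976.34 in 57 more payments. Total: 7 + 57 = 64 months.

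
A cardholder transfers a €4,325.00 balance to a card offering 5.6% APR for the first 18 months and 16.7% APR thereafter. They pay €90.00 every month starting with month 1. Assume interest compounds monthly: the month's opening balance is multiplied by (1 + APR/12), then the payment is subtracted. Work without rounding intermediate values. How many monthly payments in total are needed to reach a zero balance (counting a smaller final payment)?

Promo months 1–18 at r₀ = 5.6%/12 = 0.00466667; months 19+ at r₁ = 16.7%/12 = 0.0139167.
After month 18: iterate B ← B·(1+r₀) − €90.00 for 18 months → €3,017.19.
Then at r₁ with €90.00/mo: n₂ = −ln(1 − r₁·B/P)/ln(1+r₁) ≈ 45.47 → 46 more payments.

64 months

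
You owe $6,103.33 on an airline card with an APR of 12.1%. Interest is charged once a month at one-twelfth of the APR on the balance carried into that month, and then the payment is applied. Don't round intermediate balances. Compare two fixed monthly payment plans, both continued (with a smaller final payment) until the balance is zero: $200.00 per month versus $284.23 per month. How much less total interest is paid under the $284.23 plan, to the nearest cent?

Monthly rate r = 12.1%/12 = 1.00833% = 0.0100833.
At $200.00/mo: n = ⌈−ln(1 − rB₀/P)/ln(1+r)⌉ = 37 payments (last $131.15); total interest = total paid − $6,103.33 = $1,227.82.
At $284.23/mo: 25 payments (last $91.64); total interest $809.83.
Interest saved = $1,227.82 − $809.83 = $417.99.

$417.99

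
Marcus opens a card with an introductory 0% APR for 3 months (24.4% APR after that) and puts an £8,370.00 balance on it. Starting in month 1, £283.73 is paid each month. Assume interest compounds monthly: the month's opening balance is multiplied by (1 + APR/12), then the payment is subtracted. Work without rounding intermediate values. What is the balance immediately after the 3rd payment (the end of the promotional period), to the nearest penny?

Promo months 1–3 at r₀ = 0%/12 = 0; months 4+ at r₁ = 24.4%/12 = 0.0203333.
After month 3 (no interest yet): B = £8,370.00 − 3·£283.73 = £7,518.81.

£7,518.81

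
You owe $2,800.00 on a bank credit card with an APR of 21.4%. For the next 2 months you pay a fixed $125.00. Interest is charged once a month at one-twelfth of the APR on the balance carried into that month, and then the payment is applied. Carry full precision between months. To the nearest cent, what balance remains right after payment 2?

Monthly rate r = 21.4%/12 = 1.78333% = 0.0178333.
Each month: B ← B·(1+r) − $125.00.
Month 1: interest $49.93; balance after payment $2,724.93.
Month 2: interest $48.59; balance after payment $2,648.53.

$2,648.53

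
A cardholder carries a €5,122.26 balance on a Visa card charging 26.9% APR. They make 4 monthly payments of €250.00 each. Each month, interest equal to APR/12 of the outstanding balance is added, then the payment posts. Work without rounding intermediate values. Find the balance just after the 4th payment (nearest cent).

Monthly rate r = 26.9%/12 = 2.24167% = 0.0224167.
Each month: B ← B·(1+r) − €250.00.
Month 1: interest €114.82; balance after payment €4,987.08.
Month 2: interest €111.79; balance after payment €4,848.88.
Month 3: interest €108.70; balance after payment €4,707.57.
Month 4: interest €105.53; balance after payment €4,563.10.

€4,563.10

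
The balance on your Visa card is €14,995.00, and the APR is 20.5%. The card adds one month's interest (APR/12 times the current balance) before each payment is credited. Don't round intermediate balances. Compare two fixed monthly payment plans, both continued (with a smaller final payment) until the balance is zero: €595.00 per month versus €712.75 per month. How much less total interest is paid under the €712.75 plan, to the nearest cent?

€1,037.87

Monthly rate r = 20.5%/12 = 1.70833% = 0.0170833.
At €595.00/mo: n = ⌈−ln(1 − rB₀/P)/ln(1+r)⌉ = 34 payments (last €143.46); total interest = total paid − €14,995.00 = €4,783.46.
At €712.75/mo: 27 payments (last €209.09); total interest €3,745.59.
Interest saved = €4,783.46 − €3,745.59 = €1,037.87.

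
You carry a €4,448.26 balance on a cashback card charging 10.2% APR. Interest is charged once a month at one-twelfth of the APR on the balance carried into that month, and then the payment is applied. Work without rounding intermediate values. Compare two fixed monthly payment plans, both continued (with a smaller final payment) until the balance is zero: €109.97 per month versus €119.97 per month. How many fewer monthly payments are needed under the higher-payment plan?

5 fewer payments

Monthly rate r = 10.2%/12 = 0.85% = 0.0085.
At €109.97/mo: n = ⌈−ln(1 − rB₀/P)/ln(1+r)⌉ = 50 payments (last €85.63); total interest = total paid − €4,448.26 = €1,025.90.
At €119.97/mo: 45 payments (last €87.36); total interest €917.78.
Payments saved = 50 − 45 = 5.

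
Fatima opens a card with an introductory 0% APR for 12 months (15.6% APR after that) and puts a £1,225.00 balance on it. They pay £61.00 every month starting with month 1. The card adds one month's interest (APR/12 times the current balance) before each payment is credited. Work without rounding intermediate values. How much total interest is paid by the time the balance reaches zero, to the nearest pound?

£31

Promo months 1–12 at r₀ = 0%/12 = 0; months 13+ at r₁ = 15.6%/12 = 0.013.
After month 12 (no interest yet): B = £1,225.00 − 12·£61.00 = £493.00.
Then at r₁ with £61.00/mo: n₂ = −ln(1 − r₁·B/P)/ln(1+r₁) ≈ 8.59 → 9 more payments.
Total paid = 20·£61.00 + £36.34 = £1,256.34; interest = £1,256.34 − £1,225.00 = £31.34.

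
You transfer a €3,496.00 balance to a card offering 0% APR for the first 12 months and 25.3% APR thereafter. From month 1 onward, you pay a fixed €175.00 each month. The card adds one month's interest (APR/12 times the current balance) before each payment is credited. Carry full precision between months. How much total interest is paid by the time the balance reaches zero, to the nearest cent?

€148.79

Promo months 1–12 at r₀ = 0%/12 = 0; months 13+ at r₁ = 25.3%/12 = 0.0210833.
After month 12 (no interest yet): B = €3,496.00 − 12·€175.00 = €1,396.00.
Then at r₁ with €175.00/mo: n₂ = −ln(1 − r₁·B/P)/ln(1+r₁) ≈ 8.83 → 9 more payments.
Total paid = 20·€175.00 + €144.79 = €3,644.79; interest = €3,644.79 − €3,496.00 = €148.79.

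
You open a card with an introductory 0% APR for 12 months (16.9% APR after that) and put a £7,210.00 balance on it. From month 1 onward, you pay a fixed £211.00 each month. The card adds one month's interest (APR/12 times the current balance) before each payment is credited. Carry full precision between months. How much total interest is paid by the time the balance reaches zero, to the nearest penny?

£969.66

Promo months 1–12 at r₀ = 0%/12 = 0; months 13+ at r₁ = 16.9%/12 = 0.0140833.
After month 12 (no interest yet): B = £7,210.00 − 12·£211.00 = £4,678.00.
Then at r₁ with £211.00/mo: n₂ = −ln(1 − r₁·B/P)/ln(1+r₁) ≈ 26.76 → 27 more payments.
Total paid = 38·£211.00 + £161.66 = £8,179.66; interest = £8,179.66 − £7,210.00 = £969.66.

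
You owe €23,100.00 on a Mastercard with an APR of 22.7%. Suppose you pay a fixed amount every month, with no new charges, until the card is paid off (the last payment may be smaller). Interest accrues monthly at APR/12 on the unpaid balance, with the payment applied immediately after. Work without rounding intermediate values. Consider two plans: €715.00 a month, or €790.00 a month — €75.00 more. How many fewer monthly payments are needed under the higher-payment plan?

8 fewer payments

Monthly rate r = 22.7%/12 = 1.89167% = 0.0189167.
At €715.00/mo: n = ⌈−ln(1 − rB₀/P)/ln(1+r)⌉ = 51 payments (last €290.55); total interest = total paid − €23,100.00 = €12,940.55.
At €790.00/mo: 43 payments (last €776.44); total interest €10,856.44.
Payments saved = 51 − 43 = 8.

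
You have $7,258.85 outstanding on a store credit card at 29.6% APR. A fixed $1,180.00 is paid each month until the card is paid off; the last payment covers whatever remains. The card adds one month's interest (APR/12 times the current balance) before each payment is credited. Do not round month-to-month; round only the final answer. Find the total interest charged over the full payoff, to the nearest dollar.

$713

Monthly rate r = 29.6%/12 = 2.46667% = 0.0246667.
Payoff takes n = ⌈−ln(1 − rB₀/P)/ln(1+r)⌉ = ⌈6.754⌉ = 7 payments; the last is $891.87.
Total paid = 6·$1,180.00 + $891.87 = $7,971.87.
Total interest = total paid − principal = $7,971.87 − $7,258.85 = $713.02.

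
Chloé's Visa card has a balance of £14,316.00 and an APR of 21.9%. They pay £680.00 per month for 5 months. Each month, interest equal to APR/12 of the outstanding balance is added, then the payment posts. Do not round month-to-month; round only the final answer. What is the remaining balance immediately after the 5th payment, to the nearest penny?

£12,144.51

Monthly rate r = 21.9%/12 = 1.825% = 0.01825.
Each month: B ← B·(1+r) − £680.00.
Month 1: interest £261.27; balance after payment £13,897.27.
Month 2: interest £253.63; balance after payment £13,470.89.
Month 3: interest £245.84; balance after payment £13,036.74.
Month 4: interest £237.92; balance after payment £12,594.66.
Month 5: interest £229.85; balance after payment £12,144.51.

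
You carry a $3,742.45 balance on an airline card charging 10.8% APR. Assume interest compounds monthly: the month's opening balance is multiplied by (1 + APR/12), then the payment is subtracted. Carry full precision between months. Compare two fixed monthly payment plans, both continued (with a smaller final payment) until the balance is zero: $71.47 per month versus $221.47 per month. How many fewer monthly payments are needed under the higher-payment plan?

53 fewer payments

Monthly rate r = 10.8%/12 = 0.9% = 0.009.
At $71.47/mo: n = ⌈−ln(1 − rB₀/P)/ln(1+r)⌉ = 72 payments (last $9.18); total interest = total paid − $3,742.45 = $1,341.10.
At $221.47/mo: 19 payments (last $91.66); total interest $335.67.
Payments saved = 72 − 19 = 53.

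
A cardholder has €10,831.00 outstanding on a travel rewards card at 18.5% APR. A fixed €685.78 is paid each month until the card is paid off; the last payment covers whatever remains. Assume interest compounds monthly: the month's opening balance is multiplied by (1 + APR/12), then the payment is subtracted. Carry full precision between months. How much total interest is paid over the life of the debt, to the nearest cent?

Monthly rate r = 18.5%/12 = 1.54167% = 0.0154167.
Payoff takes n = ⌈−ln(1 − rB₀/P)/ln(1+r)⌉ = ⌈18.239⌉ = 19 payments; the last is €164.64.
Total paid = 18·€685.78 + €164.64 = €12,508.68.
Total interest = total paid − principal = €12,508.68 − €10,831.00 = €1,677.68.

€1,677.68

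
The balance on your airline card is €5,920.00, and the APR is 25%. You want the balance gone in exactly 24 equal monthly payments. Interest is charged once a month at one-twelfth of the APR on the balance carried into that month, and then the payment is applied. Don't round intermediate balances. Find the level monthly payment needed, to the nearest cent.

Monthly rate r = 25%/12 = 2.08333% = 0.0208333.
Level-payment amortization: P = B₀·r / (1 − (1+r)^(−n)) = 5920.00·0.0208333 / (1 − 1.02083^(−24)).
Denominator 1 − (1+r)^(−24) = 0.39034551.
P = 123.333 / 0.39034551 ≈ 315.96.

€315.96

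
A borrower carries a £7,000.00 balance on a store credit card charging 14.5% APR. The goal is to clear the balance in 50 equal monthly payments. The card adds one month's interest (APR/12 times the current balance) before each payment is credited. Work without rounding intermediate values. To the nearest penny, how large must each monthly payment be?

Monthly rate r = 14.5%/12 = 1.20833% = 0.0120833.
Level-payment amortization: P = B₀·r / (1 − (1+r)^(−n)) = 7000.00·0.0120833 / (1 − 1.01208^(−50)).
Denominator 1 − (1+r)^(−50) = 0.451487732.
P = 84.5833 / 0.451487732 ≈ 187.34.

£187.34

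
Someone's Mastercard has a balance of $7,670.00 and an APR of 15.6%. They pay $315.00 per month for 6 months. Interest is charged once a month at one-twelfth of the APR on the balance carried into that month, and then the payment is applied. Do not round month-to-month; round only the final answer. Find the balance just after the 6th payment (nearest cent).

$6,335.54

Monthly rate r = 15.6%/12 = 1.3% = 0.013.
Each month: B ← B·(1+r) − $315.00.
Month 1: interest $99.71; balance after payment $7,454.71.
Month 2: interest $96.91; balance after payment $7,236.62.
Month 3: interest $94.08; balance after payment $7,015.70.
Month 4: interest $91.20; balance after payment $6,791.90.
Month 5: interest $88.29; balance after payment $6,565.20.
Month 6: interest $85.35; balance after payment $6,335.54.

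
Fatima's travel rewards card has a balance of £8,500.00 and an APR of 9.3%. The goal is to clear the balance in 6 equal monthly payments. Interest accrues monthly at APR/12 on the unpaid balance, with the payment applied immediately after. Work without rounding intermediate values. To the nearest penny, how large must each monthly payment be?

Monthly rate r = 9.3%/12 = 0.775% = 0.00775.
Level-payment amortization: P = B₀·r / (1 − (1+r)^(−n)) = 8500.00·0.00775 / (1 − 1.00775^(−6)).
Denominator 1 − (1+r)^(−6) = 0.045264307.
P = 65.875 / 0.045264307 ≈ 1455.34.

£1,455.34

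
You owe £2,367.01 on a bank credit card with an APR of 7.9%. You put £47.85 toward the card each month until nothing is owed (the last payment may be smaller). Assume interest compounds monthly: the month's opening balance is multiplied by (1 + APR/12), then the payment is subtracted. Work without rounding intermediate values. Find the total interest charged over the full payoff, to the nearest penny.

Monthly rate r = 7.9%/12 = 0.658333% = 0.00658333.
Payoff takes n = ⌈−ln(1 − rB₀/P)/ln(1+r)⌉ = ⌈60.048⌉ = 61 payments; the last is £2.30.
Total paid = 60·£47.85 + £2.30 = £2,873.30.
Total interest = total paid − principal = £2,873.30 − £2,367.01 = £506.29.

£506.29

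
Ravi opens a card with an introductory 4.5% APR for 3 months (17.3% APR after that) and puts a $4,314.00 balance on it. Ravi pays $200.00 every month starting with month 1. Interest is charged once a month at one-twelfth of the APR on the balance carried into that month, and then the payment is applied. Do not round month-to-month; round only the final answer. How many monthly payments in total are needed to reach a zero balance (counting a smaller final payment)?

26 payments

Promo months 1–3 at r₀ = 4.5%/12 = 0.00375; months 4+ at r₁ = 17.3%/12 = 0.0144167.
After month 3: iterate B ← B·(1+r₀) − $200.00 for 3 months → $3,760.46.
Then at r₁ with $200.00/mo: n₂ = −ln(1 − r₁·B/P)/ln(1+r₁) ≈ 22.09 → 23 more payments.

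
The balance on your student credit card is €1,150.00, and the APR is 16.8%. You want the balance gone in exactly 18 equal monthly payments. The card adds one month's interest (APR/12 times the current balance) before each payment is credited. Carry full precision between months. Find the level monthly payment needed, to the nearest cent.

€72.72

Monthly rate r = 16.8%/12 = 1.4% = 0.014.
Level-payment amortization: P = B₀·r / (1 − (1+r)^(−n)) = 1150.00·0.014 / (1 − 1.014^(−18)).
Denominator 1 − (1+r)^(−18) = 0.221395678.
P = 16.1 / 0.221395678 ≈ 72.72.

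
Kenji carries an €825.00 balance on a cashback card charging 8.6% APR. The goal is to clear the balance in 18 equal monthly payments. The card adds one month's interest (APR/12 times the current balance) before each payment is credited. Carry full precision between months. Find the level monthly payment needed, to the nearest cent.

Monthly rate r = 8.6%/12 = 0.716667% = 0.00716667.
Level-payment amortization: P = B₀·r / (1 − (1+r)^(−n)) = 825.00·0.00716667 / (1 − 1.00717^(−18)).
Denominator 1 − (1+r)^(−18) = 0.120621567.
P = 5.9125 / 0.120621567 ≈ 49.02.

€49.02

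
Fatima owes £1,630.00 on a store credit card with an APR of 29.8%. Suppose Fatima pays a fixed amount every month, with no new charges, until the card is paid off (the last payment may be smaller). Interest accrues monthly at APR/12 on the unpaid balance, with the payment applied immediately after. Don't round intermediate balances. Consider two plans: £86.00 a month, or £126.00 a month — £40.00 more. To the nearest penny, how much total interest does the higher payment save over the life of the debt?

£239.65

Monthly rate r = 29.8%/12 = 2.48333% = 0.0248333.
At £86.00/mo: n = ⌈−ln(1 − rB₀/P)/ln(1+r)⌉ = 26 payments (last £80.38); total interest = total paid − £1,630.00 = £600.38.
At £126.00/mo: 16 payments (last £100.73); total interest £360.73.
Interest saved = £600.38 − £360.73 = £239.65.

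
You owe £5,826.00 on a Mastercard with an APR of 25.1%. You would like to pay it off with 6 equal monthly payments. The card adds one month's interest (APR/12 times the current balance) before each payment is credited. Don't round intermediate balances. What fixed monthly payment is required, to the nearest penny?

Monthly rate r = 25.1%/12 = 2.09167% = 0.0209167.
Level-payment amortization: P = B₀·r / (1 − (1+r)^(−n)) = 5826.00·0.0209167 / (1 − 1.02092^(−6)).
Denominator 1 − (1+r)^(−6) = 0.116801674.
P = 121.861 / 0.116801674 ≈ 1043.31.

£1,043.31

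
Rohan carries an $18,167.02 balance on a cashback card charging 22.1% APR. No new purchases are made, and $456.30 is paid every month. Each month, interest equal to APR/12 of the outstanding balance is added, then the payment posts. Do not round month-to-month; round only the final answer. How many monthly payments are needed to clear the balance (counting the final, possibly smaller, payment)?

Monthly rate r = 22.1%/12 = 1.84167% = 0.0184167.
Recurrence: B ← B·(1+r) − $456.30.
Month 1: interest $334.58; balance after payment $18,045.30.
Month 2: interest $332.33; balance after payment $17,921.33.
Closed form: n = −ln(1 − rB₀/P)/ln(1+r) = −ln(0.26676)/ln(1.01842) ≈ 72.409, so the balance reaches zero during payment 73.

73 months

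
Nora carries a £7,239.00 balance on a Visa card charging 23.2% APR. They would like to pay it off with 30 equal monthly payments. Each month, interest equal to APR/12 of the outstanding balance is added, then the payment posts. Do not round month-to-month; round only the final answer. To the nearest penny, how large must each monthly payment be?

£320.27

Monthly rate r = 23.2%/12 = 1.93333% = 0.0193333.
Level-payment amortization: P = B₀·r / (1 − (1+r)^(−n)) = 7239.00·0.0193333 / (1 − 1.01933^(−30)).
Denominator 1 − (1+r)^(−30) = 0.436993759.
P = 139.954 / 0.436993759 ≈ 320.27.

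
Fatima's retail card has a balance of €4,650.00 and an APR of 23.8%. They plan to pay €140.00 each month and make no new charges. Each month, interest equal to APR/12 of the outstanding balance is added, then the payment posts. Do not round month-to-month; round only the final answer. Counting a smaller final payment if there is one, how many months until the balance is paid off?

Monthly rate r = 23.8%/12 = 1.98333% = 0.0198333.
Recurrence: B ← B·(1+r) − €140.00.
Month 1: interest €92.23; balance after payment €4,602.23.
Month 2: interest €91.28; balance after payment €4,553.50.
Closed form: n = −ln(1 − rB₀/P)/ln(1+r) = −ln(0.34125)/ln(1.01983) ≈ 54.745, so the balance reaches zero during payment 55.

55 payments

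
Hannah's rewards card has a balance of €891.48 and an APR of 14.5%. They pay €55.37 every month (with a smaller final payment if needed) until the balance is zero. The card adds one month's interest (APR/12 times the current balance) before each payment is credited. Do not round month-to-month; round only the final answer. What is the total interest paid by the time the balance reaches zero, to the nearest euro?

€106

Monthly rate r = 14.5%/12 = 1.20833% = 0.0120833.
Payoff takes n = ⌈−ln(1 − rB₀/P)/ln(1+r)⌉ = ⌈18.013⌉ = 19 payments; the last is €0.71.
Total paid = 18·€55.37 + €0.71 = €997.37.
Total interest = total paid − principal = €997.37 − €891.48 = €105.89.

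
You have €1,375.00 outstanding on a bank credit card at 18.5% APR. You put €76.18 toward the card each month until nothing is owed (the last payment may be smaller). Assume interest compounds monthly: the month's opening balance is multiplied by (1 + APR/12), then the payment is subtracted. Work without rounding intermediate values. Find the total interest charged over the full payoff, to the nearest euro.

€249

Monthly rate r = 18.5%/12 = 1.54167% = 0.0154167.
Payoff takes n = ⌈−ln(1 − rB₀/P)/ln(1+r)⌉ = ⌈21.315⌉ = 22 payments; the last is €24.09.
Total paid = 21·€76.18 + €24.09 = €1,623.87.
Total interest = total paid − principal = €1,623.87 − €1,375.00 = €248.87.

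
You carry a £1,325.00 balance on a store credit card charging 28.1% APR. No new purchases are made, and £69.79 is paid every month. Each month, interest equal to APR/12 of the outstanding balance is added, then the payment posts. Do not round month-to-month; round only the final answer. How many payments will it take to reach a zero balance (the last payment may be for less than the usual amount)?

26 payments

Monthly rate r = 28.1%/12 = 2.34167% = 0.0234167.
Recurrence: B ← B·(1+r) − £69.79.
Month 1: interest £31.03; balance after payment £1,286.24.
Month 2: interest £30.12; balance after payment £1,246.57.
Closed form: n = −ln(1 − rB₀/P)/ln(1+r) = −ln(0.55542)/ln(1.02342) ≈ 25.404, so the balance reaches zero during payment 26.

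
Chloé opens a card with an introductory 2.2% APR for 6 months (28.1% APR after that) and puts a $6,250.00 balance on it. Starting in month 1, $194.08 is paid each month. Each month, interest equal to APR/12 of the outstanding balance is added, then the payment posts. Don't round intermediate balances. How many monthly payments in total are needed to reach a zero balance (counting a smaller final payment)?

Promo months 1–6 at r₀ = 2.2%/12 = 0.00183333; months 7+ at r₁ = 28.1%/12 = 0.0234167.
After month 6: iterate B ← B·(1+r₀) − $194.08 for 6 months → $5,149.24.
Then at r₁ with $194.08/mo: n₂ = −ln(1 − r₁·B/P)/ln(1+r₁) ≈ 41.95 → 42 more payments.

48 payments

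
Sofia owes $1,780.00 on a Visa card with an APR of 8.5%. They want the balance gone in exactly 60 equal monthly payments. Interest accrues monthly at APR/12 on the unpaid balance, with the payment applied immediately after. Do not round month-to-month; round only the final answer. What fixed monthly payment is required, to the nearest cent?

$36.52

Monthly rate r = 8.5%/12 = 0.708333% = 0.00708333.
Level-payment amortization: P = B₀·r / (1 − (1+r)^(−n)) = 1780.00·0.00708333 / (1 − 1.00708^(−60)).
Denominator 1 − (1+r)^(−60) = 0.345250044.
P = 12.6083 / 0.345250044 ≈ 36.52.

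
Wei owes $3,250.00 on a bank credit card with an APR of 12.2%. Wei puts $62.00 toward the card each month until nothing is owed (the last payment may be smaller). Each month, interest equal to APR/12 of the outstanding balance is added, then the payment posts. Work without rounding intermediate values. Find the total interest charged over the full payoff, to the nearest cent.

Monthly rate r = 12.2%/12 = 1.01667% = 0.0101667.
Payoff takes n = ⌈−ln(1 − rB₀/P)/ln(1+r)⌉ = ⌈75.260⌉ = 76 payments; the last is $16.16.
Total paid = 75·$62.00 + $16.16 = $4,666.16.
Total interest = total paid − principal = $4,666.16 − $3,250.00 = $1,416.16.

$1,416.16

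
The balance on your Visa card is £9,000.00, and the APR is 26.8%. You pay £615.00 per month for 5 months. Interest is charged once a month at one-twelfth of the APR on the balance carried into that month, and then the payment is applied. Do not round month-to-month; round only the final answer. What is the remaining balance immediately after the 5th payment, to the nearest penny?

Monthly rate r = 26.8%/12 = 2.23333% = 0.0223333.
Each month: B ← B·(1+r) − £615.00.
Month 1: interest £201.00; balance after payment £8,586.00.
Month 2: interest £191.75; balance after payment £8,162.75.
Month 3: interest £182.30; balance after payment £7,730.06.
Month 4: interest £172.64; balance after payment £7,287.69.
Month 5: interest £162.76; balance after payment £6,835.45.

£6,835.45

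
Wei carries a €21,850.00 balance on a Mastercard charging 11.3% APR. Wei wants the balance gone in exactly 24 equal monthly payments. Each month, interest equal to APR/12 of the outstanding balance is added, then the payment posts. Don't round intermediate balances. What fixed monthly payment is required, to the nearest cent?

Monthly rate r = 11.3%/12 = 0.941667% = 0.00941667.
Level-payment amortization: P = B₀·r / (1 − (1+r)^(−n)) = 21850.00·0.00941667 / (1 − 1.00942^(−24)).
Denominator 1 − (1+r)^(−24) = 0.201437905.
P = 205.754 / 0.201437905 ≈ 1021.43.

€1,021.43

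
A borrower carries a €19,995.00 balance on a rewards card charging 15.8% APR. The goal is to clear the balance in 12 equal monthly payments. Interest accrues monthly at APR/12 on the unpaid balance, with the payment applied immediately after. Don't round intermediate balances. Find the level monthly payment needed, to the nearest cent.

Monthly rate r = 15.8%/12 = 1.31667% = 0.0131667.
Level-payment amortization: P = B₀·r / (1 − (1+r)^(−n)) = 19995.00·0.0131667 / (1 − 1.01317^(−12)).
Denominator 1 − (1+r)^(−12) = 0.145269338.
P = 263.267 / 0.145269338 ≈ 1812.27.

€1,812.27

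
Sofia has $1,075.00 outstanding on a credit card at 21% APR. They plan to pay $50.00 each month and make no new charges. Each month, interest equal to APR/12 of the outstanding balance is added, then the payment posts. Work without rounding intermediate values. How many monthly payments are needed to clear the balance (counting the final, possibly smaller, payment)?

Monthly rate r = 21%/12 = 1.75% = 0.0175.
Recurrence: B ← B·(1+r) − $50.00.
Month 1: interest $18.81; balance after payment $1,043.81.
Month 2: interest $18.27; balance after payment $1,012.08.
Closed form: n = −ln(1 − rB₀/P)/ln(1+r) = −ln(0.62375)/ln(1.0175) ≈ 27.207, so the balance reaches zero during payment 28.

28 payments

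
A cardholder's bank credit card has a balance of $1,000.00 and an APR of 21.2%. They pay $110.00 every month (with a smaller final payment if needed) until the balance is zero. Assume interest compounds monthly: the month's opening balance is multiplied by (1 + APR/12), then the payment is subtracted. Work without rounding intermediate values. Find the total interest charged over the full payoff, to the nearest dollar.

Monthly rate r = 21.2%/12 = 1.76667% = 0.0176667.
Payoff takes n = ⌈−ln(1 − rB₀/P)/ln(1+r)⌉ = ⌈9.997⌉ = 10 payments; the last is $109.69.
Total paid = 9·$110.00 + $109.69 = $1,099.69.
Total interest = total paid − principal = $1,099.69 − $1,000.00 = $99.69.

$100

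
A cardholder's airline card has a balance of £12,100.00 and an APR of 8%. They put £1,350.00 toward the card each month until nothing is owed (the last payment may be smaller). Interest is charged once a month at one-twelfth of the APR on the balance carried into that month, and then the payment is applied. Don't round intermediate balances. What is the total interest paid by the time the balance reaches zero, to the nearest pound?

£419

Monthly rate r = 8%/12 = 0.666667% = 0.00666667.
Payoff takes n = ⌈−ln(1 − rB₀/P)/ln(1+r)⌉ = ⌈9.273⌉ = 10 payments; the last is £369.02.
Total paid = 9·£1,350.00 + £369.02 = £12,519.02.
Total interest = total paid − principal = £12,519.02 − £12,100.00 = £419.02.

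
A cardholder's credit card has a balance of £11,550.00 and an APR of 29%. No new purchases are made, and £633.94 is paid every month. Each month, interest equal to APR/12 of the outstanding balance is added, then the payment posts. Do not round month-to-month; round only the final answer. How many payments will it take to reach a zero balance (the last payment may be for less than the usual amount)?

Monthly rate r = 29%/12 = 2.41667% = 0.0241667.
Recurrence: B ← B·(1+r) − £633.94.
Month 1: interest £279.12; balance after payment £11,195.18.
Month 2: interest £270.55; balance after payment £10,831.80.
Closed form: n = −ln(1 − rB₀/P)/ln(1+r) = −ln(0.5597)/ln(1.02417) ≈ 24.304, so the balance reaches zero during payment 25.

25 payments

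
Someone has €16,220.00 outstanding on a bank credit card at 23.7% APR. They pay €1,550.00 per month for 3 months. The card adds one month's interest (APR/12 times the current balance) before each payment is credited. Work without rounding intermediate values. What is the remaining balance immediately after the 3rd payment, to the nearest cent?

Monthly rate r = 23.7%/12 = 1.975% = 0.01975.
Each month: B ← B·(1+r) − €1,550.00.
Month 1: interest €320.35; balance after payment €14,990.35.
Month 2: interest €296.06; balance after payment €13,736.40.
Month 3: interest €271.29; balance after payment €12,457.70.

€12,457.70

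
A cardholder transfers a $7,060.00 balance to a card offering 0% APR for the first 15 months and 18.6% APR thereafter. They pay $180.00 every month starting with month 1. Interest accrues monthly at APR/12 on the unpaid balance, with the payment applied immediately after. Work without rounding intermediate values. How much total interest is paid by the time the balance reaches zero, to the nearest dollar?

Promo months 1–15 at r₀ = 0%/12 = 0; months 16+ at r₁ = 18.6%/12 = 0.0155.
After month 15 (no interest yet): B = $7,060.00 − 15·$180.00 = $4,360.00.
Then at r₁ with $180.00/mo: n₂ = −ln(1 − r₁·B/P)/ln(1+r₁) ≈ 30.60 → 31 more payments.
Total paid = 45·$180.00 + $108.95 = $8,208.95; interest = $8,208.95 − $7,060.00 = $1,148.95.

$1,149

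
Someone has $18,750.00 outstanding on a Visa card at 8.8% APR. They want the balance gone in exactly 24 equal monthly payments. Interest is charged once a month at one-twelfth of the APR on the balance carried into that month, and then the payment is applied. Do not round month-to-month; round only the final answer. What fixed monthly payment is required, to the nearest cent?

Monthly rate r = 8.8%/12 = 0.733333% = 0.00733333.
Level-payment amortization: P = B₀·r / (1 − (1+r)^(−n)) = 18750.00·0.00733333 / (1 − 1.00733^(−24)).
Denominator 1 − (1+r)^(−24) = 0.160843287.
P = 137.5 / 0.160843287 ≈ 854.87.

$854.87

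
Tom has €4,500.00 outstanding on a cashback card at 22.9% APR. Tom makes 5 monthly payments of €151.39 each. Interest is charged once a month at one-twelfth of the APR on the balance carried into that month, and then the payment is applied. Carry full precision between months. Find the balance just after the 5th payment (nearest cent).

Monthly rate r = 22.9%/12 = 1.90833% = 0.0190833.
Each month: B ← B·(1+r) − €151.39.
Month 1: interest €85.87; balance after payment €4,434.48.
Month 2: interest €84.62; balance after payment €4,367.72.
Month 3: interest €83.35; balance after payment €4,299.68.
Month 4: interest €82.05; balance after payment €4,230.34.
Month 5: interest €80.73; balance after payment €4,159.68.

€4,159.68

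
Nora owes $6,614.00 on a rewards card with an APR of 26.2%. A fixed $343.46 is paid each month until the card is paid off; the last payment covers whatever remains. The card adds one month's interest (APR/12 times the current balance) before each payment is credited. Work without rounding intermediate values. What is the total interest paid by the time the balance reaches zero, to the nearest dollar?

Monthly rate r = 26.2%/12 = 2.18333% = 0.0218333.
Payoff takes n = ⌈−ln(1 − rB₀/P)/ln(1+r)⌉ = ⌈25.256⌉ = 26 payments; the last is $88.69.
Total paid = 25·$343.46 + $88.69 = $8,675.19.
Total interest = total paid − principal = $8,675.19 − $6,614.00 = $2,061.19.

$2,061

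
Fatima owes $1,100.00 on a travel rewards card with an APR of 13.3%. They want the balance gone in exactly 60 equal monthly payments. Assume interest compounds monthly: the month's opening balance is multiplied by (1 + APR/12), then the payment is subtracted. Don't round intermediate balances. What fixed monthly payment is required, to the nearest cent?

$25.20

Monthly rate r = 13.3%/12 = 1.10833% = 0.0110833.
Level-payment amortization: P = B₀·r / (1 − (1+r)^(−n)) = 1100.00·0.0110833 / (1 − 1.01108^(−60)).
Denominator 1 − (1+r)^(−60) = 0.48384171.
P = 12.1917 / 0.48384171 ≈ 25.20.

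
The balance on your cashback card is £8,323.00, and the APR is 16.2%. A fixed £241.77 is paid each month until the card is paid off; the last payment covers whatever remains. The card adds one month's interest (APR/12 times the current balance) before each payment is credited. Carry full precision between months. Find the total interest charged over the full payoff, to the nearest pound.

Monthly rate r = 16.2%/12 = 1.35% = 0.0135.
Payoff takes n = ⌈−ln(1 − rB₀/P)/ln(1+r)⌉ = ⌈46.608⌉ = 47 payments; the last is £147.50.
Total paid = 46·£241.77 + £147.50 = £11,268.92.
Total interest = total paid − principal = £11,268.92 − £8,323.00 = £2,945.92.

£2,946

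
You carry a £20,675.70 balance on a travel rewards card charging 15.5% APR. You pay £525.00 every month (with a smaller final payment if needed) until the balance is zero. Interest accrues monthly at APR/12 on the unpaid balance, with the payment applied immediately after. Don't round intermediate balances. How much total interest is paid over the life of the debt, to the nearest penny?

£8,396.77

Monthly rate r = 15.5%/12 = 1.29167% = 0.0129167.
Payoff takes n = ⌈−ln(1 − rB₀/P)/ln(1+r)⌉ = ⌈55.375⌉ = 56 payments; the last is £197.47.
Total paid = 55·£525.00 + £197.47 = £29,072.47.
Total interest = total paid − principal = £29,072.47 − £20,675.70 = £8,396.77.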